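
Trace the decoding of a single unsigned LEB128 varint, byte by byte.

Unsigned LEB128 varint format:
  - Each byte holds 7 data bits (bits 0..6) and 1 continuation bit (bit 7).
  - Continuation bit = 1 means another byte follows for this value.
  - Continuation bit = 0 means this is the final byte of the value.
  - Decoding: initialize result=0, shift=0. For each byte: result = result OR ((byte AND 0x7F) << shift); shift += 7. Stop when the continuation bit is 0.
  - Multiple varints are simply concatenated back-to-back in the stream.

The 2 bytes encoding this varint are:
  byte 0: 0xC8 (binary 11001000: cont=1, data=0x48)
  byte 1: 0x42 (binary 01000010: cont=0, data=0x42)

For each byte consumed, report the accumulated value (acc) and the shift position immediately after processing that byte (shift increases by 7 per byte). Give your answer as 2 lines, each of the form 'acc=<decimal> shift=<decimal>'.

byte 0=0xC8: payload=0x48=72, contrib = 72<<0 = 72; acc -> 72, shift -> 7
byte 1=0x42: payload=0x42=66, contrib = 66<<7 = 8448; acc -> 8520, shift -> 14

Answer: acc=72 shift=7
acc=8520 shift=14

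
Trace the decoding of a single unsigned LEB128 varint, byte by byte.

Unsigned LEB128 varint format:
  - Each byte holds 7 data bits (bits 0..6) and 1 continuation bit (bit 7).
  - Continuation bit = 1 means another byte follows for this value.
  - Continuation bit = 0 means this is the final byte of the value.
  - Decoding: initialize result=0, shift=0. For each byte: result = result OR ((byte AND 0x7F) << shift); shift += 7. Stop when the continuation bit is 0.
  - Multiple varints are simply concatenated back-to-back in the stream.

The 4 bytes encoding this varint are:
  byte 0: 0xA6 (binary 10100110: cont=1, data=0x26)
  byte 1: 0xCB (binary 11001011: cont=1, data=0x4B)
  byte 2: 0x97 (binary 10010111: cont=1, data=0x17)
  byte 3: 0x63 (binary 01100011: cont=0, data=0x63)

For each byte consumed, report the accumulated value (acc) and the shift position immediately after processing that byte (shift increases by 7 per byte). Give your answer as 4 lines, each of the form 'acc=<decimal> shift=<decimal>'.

Answer: acc=38 shift=7
acc=9638 shift=14
acc=386470 shift=21
acc=208004518 shift=28

Derivation:
byte 0=0xA6: payload=0x26=38, contrib = 38<<0 = 38; acc -> 38, shift -> 7
byte 1=0xCB: payload=0x4B=75, contrib = 75<<7 = 9600; acc -> 9638, shift -> 14
byte 2=0x97: payload=0x17=23, contrib = 23<<14 = 376832; acc -> 386470, shift -> 21
byte 3=0x63: payload=0x63=99, contrib = 99<<21 = 207618048; acc -> 208004518, shift -> 28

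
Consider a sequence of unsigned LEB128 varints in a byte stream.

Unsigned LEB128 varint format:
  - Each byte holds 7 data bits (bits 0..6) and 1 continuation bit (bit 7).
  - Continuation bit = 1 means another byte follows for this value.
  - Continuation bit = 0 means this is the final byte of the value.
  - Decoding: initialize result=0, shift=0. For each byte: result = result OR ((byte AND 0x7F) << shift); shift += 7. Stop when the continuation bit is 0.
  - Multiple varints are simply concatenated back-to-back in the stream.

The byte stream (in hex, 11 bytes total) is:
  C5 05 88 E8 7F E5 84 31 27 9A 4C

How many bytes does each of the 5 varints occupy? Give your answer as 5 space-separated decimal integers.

  byte[0]=0xC5 cont=1 payload=0x45=69: acc |= 69<<0 -> acc=69 shift=7
  byte[1]=0x05 cont=0 payload=0x05=5: acc |= 5<<7 -> acc=709 shift=14 [end]
Varint 1: bytes[0:2] = C5 05 -> value 709 (2 byte(s))
  byte[2]=0x88 cont=1 payload=0x08=8: acc |= 8<<0 -> acc=8 shift=7
  byte[3]=0xE8 cont=1 payload=0x68=104: acc |= 104<<7 -> acc=13320 shift=14
  byte[4]=0x7F cont=0 payload=0x7F=127: acc |= 127<<14 -> acc=2094088 shift=21 [end]
Varint 2: bytes[2:5] = 88 E8 7F -> value 2094088 (3 byte(s))
  byte[5]=0xE5 cont=1 payload=0x65=101: acc |= 101<<0 -> acc=101 shift=7
  byte[6]=0x84 cont=1 payload=0x04=4: acc |= 4<<7 -> acc=613 shift=14
  byte[7]=0x31 cont=0 payload=0x31=49: acc |= 49<<14 -> acc=803429 shift=21 [end]
Varint 3: bytes[5:8] = E5 84 31 -> value 803429 (3 byte(s))
  byte[8]=0x27 cont=0 payload=0x27=39: acc |= 39<<0 -> acc=39 shift=7 [end]
Varint 4: bytes[8:9] = 27 -> value 39 (1 byte(s))
  byte[9]=0x9A cont=1 payload=0x1A=26: acc |= 26<<0 -> acc=26 shift=7
  byte[10]=0x4C cont=0 payload=0x4C=76: acc |= 76<<7 -> acc=9754 shift=14 [end]
Varint 5: bytes[9:11] = 9A 4C -> value 9754 (2 byte(s))

Answer: 2 3 3 1 2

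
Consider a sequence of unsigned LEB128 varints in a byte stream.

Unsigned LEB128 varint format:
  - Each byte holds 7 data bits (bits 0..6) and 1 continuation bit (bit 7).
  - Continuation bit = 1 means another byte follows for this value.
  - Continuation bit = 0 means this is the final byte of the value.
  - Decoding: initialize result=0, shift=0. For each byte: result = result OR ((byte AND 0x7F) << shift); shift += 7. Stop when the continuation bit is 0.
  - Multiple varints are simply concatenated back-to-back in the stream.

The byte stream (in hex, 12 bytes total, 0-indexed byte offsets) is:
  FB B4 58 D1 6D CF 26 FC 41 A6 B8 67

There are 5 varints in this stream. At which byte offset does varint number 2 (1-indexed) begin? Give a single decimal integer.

  byte[0]=0xFB cont=1 payload=0x7B=123: acc |= 123<<0 -> acc=123 shift=7
  byte[1]=0xB4 cont=1 payload=0x34=52: acc |= 52<<7 -> acc=6779 shift=14
  byte[2]=0x58 cont=0 payload=0x58=88: acc |= 88<<14 -> acc=1448571 shift=21 [end]
Varint 1: bytes[0:3] = FB B4 58 -> value 1448571 (3 byte(s))
  byte[3]=0xD1 cont=1 payload=0x51=81: acc |= 81<<0 -> acc=81 shift=7
  byte[4]=0x6D cont=0 payload=0x6D=109: acc |= 109<<7 -> acc=14033 shift=14 [end]
Varint 2: bytes[3:5] = D1 6D -> value 14033 (2 byte(s))
  byte[5]=0xCF cont=1 payload=0x4F=79: acc |= 79<<0 -> acc=79 shift=7
  byte[6]=0x26 cont=0 payload=0x26=38: acc |= 38<<7 -> acc=4943 shift=14 [end]
Varint 3: bytes[5:7] = CF 26 -> value 4943 (2 byte(s))
  byte[7]=0xFC cont=1 payload=0x7C=124: acc |= 124<<0 -> acc=124 shift=7
  byte[8]=0x41 cont=0 payload=0x41=65: acc |= 65<<7 -> acc=8444 shift=14 [end]
Varint 4: bytes[7:9] = FC 41 -> value 8444 (2 byte(s))
  byte[9]=0xA6 cont=1 payload=0x26=38: acc |= 38<<0 -> acc=38 shift=7
  byte[10]=0xB8 cont=1 payload=0x38=56: acc |= 56<<7 -> acc=7206 shift=14
  byte[11]=0x67 cont=0 payload=0x67=103: acc |= 103<<14 -> acc=1694758 shift=21 [end]
Varint 5: bytes[9:12] = A6 B8 67 -> value 1694758 (3 byte(s))

Answer: 3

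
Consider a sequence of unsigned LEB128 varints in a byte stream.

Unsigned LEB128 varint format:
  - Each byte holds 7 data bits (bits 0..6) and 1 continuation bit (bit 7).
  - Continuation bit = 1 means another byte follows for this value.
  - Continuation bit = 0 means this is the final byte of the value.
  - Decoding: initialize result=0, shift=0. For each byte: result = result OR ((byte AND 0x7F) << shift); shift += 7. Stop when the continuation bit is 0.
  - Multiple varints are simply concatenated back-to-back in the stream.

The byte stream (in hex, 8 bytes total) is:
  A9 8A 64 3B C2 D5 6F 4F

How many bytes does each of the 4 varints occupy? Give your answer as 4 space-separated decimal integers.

Answer: 3 1 3 1

Derivation:
  byte[0]=0xA9 cont=1 payload=0x29=41: acc |= 41<<0 -> acc=41 shift=7
  byte[1]=0x8A cont=1 payload=0x0A=10: acc |= 10<<7 -> acc=1321 shift=14
  byte[2]=0x64 cont=0 payload=0x64=100: acc |= 100<<14 -> acc=1639721 shift=21 [end]
Varint 1: bytes[0:3] = A9 8A 64 -> value 1639721 (3 byte(s))
  byte[3]=0x3B cont=0 payload=0x3B=59: acc |= 59<<0 -> acc=59 shift=7 [end]
Varint 2: bytes[3:4] = 3B -> value 59 (1 byte(s))
  byte[4]=0xC2 cont=1 payload=0x42=66: acc |= 66<<0 -> acc=66 shift=7
  byte[5]=0xD5 cont=1 payload=0x55=85: acc |= 85<<7 -> acc=10946 shift=14
  byte[6]=0x6F cont=0 payload=0x6F=111: acc |= 111<<14 -> acc=1829570 shift=21 [end]
Varint 3: bytes[4:7] = C2 D5 6F -> value 1829570 (3 byte(s))
  byte[7]=0x4F cont=0 payload=0x4F=79: acc |= 79<<0 -> acc=79 shift=7 [end]
Varint 4: bytes[7:8] = 4F -> value 79 (1 byte(s))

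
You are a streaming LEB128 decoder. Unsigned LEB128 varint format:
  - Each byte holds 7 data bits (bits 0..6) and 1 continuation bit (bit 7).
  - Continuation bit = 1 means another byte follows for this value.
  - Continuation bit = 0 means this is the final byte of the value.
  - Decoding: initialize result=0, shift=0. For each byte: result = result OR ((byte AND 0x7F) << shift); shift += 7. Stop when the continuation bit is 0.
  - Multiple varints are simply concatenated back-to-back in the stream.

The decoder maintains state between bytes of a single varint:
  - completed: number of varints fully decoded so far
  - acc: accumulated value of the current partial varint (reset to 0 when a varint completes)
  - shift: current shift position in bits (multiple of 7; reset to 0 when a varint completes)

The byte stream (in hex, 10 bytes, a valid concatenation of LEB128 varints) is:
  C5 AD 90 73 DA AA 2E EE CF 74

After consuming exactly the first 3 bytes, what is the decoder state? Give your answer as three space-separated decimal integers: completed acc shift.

byte[0]=0xC5 cont=1 payload=0x45: acc |= 69<<0 -> completed=0 acc=69 shift=7
byte[1]=0xAD cont=1 payload=0x2D: acc |= 45<<7 -> completed=0 acc=5829 shift=14
byte[2]=0x90 cont=1 payload=0x10: acc |= 16<<14 -> completed=0 acc=267973 shift=21

Answer: 0 267973 21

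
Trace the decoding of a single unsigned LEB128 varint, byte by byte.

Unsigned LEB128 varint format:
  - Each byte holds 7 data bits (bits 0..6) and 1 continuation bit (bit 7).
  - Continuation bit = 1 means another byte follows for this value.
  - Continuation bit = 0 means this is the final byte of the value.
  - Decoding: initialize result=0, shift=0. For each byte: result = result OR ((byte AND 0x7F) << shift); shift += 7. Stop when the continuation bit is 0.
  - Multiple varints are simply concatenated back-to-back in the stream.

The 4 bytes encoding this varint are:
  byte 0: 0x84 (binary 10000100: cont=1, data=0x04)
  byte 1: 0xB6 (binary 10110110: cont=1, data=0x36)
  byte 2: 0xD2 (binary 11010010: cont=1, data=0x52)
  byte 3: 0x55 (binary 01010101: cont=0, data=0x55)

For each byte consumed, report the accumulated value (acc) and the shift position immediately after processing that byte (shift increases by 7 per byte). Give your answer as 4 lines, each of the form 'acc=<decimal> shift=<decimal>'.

Answer: acc=4 shift=7
acc=6916 shift=14
acc=1350404 shift=21
acc=179608324 shift=28

Derivation:
byte 0=0x84: payload=0x04=4, contrib = 4<<0 = 4; acc -> 4, shift -> 7
byte 1=0xB6: payload=0x36=54, contrib = 54<<7 = 6912; acc -> 6916, shift -> 14
byte 2=0xD2: payload=0x52=82, contrib = 82<<14 = 1343488; acc -> 1350404, shift -> 21
byte 3=0x55: payload=0x55=85, contrib = 85<<21 = 178257920; acc -> 179608324, shift -> 28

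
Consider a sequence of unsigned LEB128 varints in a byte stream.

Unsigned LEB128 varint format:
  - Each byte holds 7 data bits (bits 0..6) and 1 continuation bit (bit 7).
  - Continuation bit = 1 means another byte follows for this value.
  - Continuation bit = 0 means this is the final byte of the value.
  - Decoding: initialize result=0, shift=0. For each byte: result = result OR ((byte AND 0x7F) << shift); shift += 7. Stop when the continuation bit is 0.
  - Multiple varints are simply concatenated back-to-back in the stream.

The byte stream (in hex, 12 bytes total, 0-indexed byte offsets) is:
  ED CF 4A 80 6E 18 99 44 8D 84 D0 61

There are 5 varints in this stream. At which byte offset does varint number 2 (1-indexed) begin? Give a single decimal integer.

Answer: 3

Derivation:
  byte[0]=0xED cont=1 payload=0x6D=109: acc |= 109<<0 -> acc=109 shift=7
  byte[1]=0xCF cont=1 payload=0x4F=79: acc |= 79<<7 -> acc=10221 shift=14
  byte[2]=0x4A cont=0 payload=0x4A=74: acc |= 74<<14 -> acc=1222637 shift=21 [end]
Varint 1: bytes[0:3] = ED CF 4A -> value 1222637 (3 byte(s))
  byte[3]=0x80 cont=1 payload=0x00=0: acc |= 0<<0 -> acc=0 shift=7
  byte[4]=0x6E cont=0 payload=0x6E=110: acc |= 110<<7 -> acc=14080 shift=14 [end]
Varint 2: bytes[3:5] = 80 6E -> value 14080 (2 byte(s))
  byte[5]=0x18 cont=0 payload=0x18=24: acc |= 24<<0 -> acc=24 shift=7 [end]
Varint 3: bytes[5:6] = 18 -> value 24 (1 byte(s))
  byte[6]=0x99 cont=1 payload=0x19=25: acc |= 25<<0 -> acc=25 shift=7
  byte[7]=0x44 cont=0 payload=0x44=68: acc |= 68<<7 -> acc=8729 shift=14 [end]
Varint 4: bytes[6:8] = 99 44 -> value 8729 (2 byte(s))
  byte[8]=0x8D cont=1 payload=0x0D=13: acc |= 13<<0 -> acc=13 shift=7
  byte[9]=0x84 cont=1 payload=0x04=4: acc |= 4<<7 -> acc=525 shift=14
  byte[10]=0xD0 cont=1 payload=0x50=80: acc |= 80<<14 -> acc=1311245 shift=21
  byte[11]=0x61 cont=0 payload=0x61=97: acc |= 97<<21 -> acc=204734989 shift=28 [end]
Varint 5: bytes[8:12] = 8D 84 D0 61 -> value 204734989 (4 byte(s))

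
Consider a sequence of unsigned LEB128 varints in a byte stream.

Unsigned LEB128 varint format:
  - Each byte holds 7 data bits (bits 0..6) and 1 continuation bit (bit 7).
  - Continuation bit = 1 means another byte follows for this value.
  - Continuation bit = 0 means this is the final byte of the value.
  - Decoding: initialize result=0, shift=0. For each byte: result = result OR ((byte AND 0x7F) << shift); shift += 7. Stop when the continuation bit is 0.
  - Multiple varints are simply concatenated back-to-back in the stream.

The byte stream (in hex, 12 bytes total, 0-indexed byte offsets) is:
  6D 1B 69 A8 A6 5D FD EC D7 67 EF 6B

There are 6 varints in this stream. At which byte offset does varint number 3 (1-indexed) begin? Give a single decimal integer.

Answer: 2

Derivation:
  byte[0]=0x6D cont=0 payload=0x6D=109: acc |= 109<<0 -> acc=109 shift=7 [end]
Varint 1: bytes[0:1] = 6D -> value 109 (1 byte(s))
  byte[1]=0x1B cont=0 payload=0x1B=27: acc |= 27<<0 -> acc=27 shift=7 [end]
Varint 2: bytes[1:2] = 1B -> value 27 (1 byte(s))
  byte[2]=0x69 cont=0 payload=0x69=105: acc |= 105<<0 -> acc=105 shift=7 [end]
Varint 3: bytes[2:3] = 69 -> value 105 (1 byte(s))
  byte[3]=0xA8 cont=1 payload=0x28=40: acc |= 40<<0 -> acc=40 shift=7
  byte[4]=0xA6 cont=1 payload=0x26=38: acc |= 38<<7 -> acc=4904 shift=14
  byte[5]=0x5D cont=0 payload=0x5D=93: acc |= 93<<14 -> acc=1528616 shift=21 [end]
Varint 4: bytes[3:6] = A8 A6 5D -> value 1528616 (3 byte(s))
  byte[6]=0xFD cont=1 payload=0x7D=125: acc |= 125<<0 -> acc=125 shift=7
  byte[7]=0xEC cont=1 payload=0x6C=108: acc |= 108<<7 -> acc=13949 shift=14
  byte[8]=0xD7 cont=1 payload=0x57=87: acc |= 87<<14 -> acc=1439357 shift=21
  byte[9]=0x67 cont=0 payload=0x67=103: acc |= 103<<21 -> acc=217446013 shift=28 [end]
Varint 5: bytes[6:10] = FD EC D7 67 -> value 217446013 (4 byte(s))
  byte[10]=0xEF cont=1 payload=0x6F=111: acc |= 111<<0 -> acc=111 shift=7
  byte[11]=0x6B cont=0 payload=0x6B=107: acc |= 107<<7 -> acc=13807 shift=14 [end]
Varint 6: bytes[10:12] = EF 6B -> value 13807 (2 byte(s))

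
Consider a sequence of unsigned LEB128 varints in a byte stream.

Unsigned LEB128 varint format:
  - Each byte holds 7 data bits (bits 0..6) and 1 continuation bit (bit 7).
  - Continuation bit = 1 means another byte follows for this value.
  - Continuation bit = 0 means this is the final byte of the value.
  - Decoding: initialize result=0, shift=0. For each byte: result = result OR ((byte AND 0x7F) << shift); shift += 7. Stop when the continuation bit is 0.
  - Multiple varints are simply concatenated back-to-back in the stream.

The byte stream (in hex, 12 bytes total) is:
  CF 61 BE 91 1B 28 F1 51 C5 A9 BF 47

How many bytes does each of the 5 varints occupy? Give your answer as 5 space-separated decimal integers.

Answer: 2 3 1 2 4

Derivation:
  byte[0]=0xCF cont=1 payload=0x4F=79: acc |= 79<<0 -> acc=79 shift=7
  byte[1]=0x61 cont=0 payload=0x61=97: acc |= 97<<7 -> acc=12495 shift=14 [end]
Varint 1: bytes[0:2] = CF 61 -> value 12495 (2 byte(s))
  byte[2]=0xBE cont=1 payload=0x3E=62: acc |= 62<<0 -> acc=62 shift=7
  byte[3]=0x91 cont=1 payload=0x11=17: acc |= 17<<7 -> acc=2238 shift=14
  byte[4]=0x1B cont=0 payload=0x1B=27: acc |= 27<<14 -> acc=444606 shift=21 [end]
Varint 2: bytes[2:5] = BE 91 1B -> value 444606 (3 byte(s))
  byte[5]=0x28 cont=0 payload=0x28=40: acc |= 40<<0 -> acc=40 shift=7 [end]
Varint 3: bytes[5:6] = 28 -> value 40 (1 byte(s))
  byte[6]=0xF1 cont=1 payload=0x71=113: acc |= 113<<0 -> acc=113 shift=7
  byte[7]=0x51 cont=0 payload=0x51=81: acc |= 81<<7 -> acc=10481 shift=14 [end]
Varint 4: bytes[6:8] = F1 51 -> value 10481 (2 byte(s))
  byte[8]=0xC5 cont=1 payload=0x45=69: acc |= 69<<0 -> acc=69 shift=7
  byte[9]=0xA9 cont=1 payload=0x29=41: acc |= 41<<7 -> acc=5317 shift=14
  byte[10]=0xBF cont=1 payload=0x3F=63: acc |= 63<<14 -> acc=1037509 shift=21
  byte[11]=0x47 cont=0 payload=0x47=71: acc |= 71<<21 -> acc=149935301 shift=28 [end]
Varint 5: bytes[8:12] = C5 A9 BF 47 -> value 149935301 (4 byte(s))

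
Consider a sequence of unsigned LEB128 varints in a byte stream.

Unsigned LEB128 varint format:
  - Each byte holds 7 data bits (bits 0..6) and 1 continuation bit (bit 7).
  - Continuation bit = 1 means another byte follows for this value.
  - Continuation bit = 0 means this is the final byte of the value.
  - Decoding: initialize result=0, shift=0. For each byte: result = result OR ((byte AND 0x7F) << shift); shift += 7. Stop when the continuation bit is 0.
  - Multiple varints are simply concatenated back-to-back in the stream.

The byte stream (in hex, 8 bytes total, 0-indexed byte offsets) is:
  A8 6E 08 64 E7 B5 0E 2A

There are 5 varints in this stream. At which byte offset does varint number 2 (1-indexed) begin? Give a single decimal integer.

Answer: 2

Derivation:
  byte[0]=0xA8 cont=1 payload=0x28=40: acc |= 40<<0 -> acc=40 shift=7
  byte[1]=0x6E cont=0 payload=0x6E=110: acc |= 110<<7 -> acc=14120 shift=14 [end]
Varint 1: bytes[0:2] = A8 6E -> value 14120 (2 byte(s))
  byte[2]=0x08 cont=0 payload=0x08=8: acc |= 8<<0 -> acc=8 shift=7 [end]
Varint 2: bytes[2:3] = 08 -> value 8 (1 byte(s))
  byte[3]=0x64 cont=0 payload=0x64=100: acc |= 100<<0 -> acc=100 shift=7 [end]
Varint 3: bytes[3:4] = 64 -> value 100 (1 byte(s))
  byte[4]=0xE7 cont=1 payload=0x67=103: acc |= 103<<0 -> acc=103 shift=7
  byte[5]=0xB5 cont=1 payload=0x35=53: acc |= 53<<7 -> acc=6887 shift=14
  byte[6]=0x0E cont=0 payload=0x0E=14: acc |= 14<<14 -> acc=236263 shift=21 [end]
Varint 4: bytes[4:7] = E7 B5 0E -> value 236263 (3 byte(s))
  byte[7]=0x2A cont=0 payload=0x2A=42: acc |= 42<<0 -> acc=42 shift=7 [end]
Varint 5: bytes[7:8] = 2A -> value 42 (1 byte(s))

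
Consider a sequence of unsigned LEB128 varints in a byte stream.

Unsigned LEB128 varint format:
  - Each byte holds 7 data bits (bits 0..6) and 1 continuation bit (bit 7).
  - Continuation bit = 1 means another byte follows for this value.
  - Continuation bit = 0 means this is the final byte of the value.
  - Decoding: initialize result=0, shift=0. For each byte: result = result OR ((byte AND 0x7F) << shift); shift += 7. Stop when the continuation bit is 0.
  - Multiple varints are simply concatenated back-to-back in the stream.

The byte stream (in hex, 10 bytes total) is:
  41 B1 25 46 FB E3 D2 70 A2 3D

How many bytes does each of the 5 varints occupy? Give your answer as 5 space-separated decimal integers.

  byte[0]=0x41 cont=0 payload=0x41=65: acc |= 65<<0 -> acc=65 shift=7 [end]
Varint 1: bytes[0:1] = 41 -> value 65 (1 byte(s))
  byte[1]=0xB1 cont=1 payload=0x31=49: acc |= 49<<0 -> acc=49 shift=7
  byte[2]=0x25 cont=0 payload=0x25=37: acc |= 37<<7 -> acc=4785 shift=14 [end]
Varint 2: bytes[1:3] = B1 25 -> value 4785 (2 byte(s))
  byte[3]=0x46 cont=0 payload=0x46=70: acc |= 70<<0 -> acc=70 shift=7 [end]
Varint 3: bytes[3:4] = 46 -> value 70 (1 byte(s))
  byte[4]=0xFB cont=1 payload=0x7B=123: acc |= 123<<0 -> acc=123 shift=7
  byte[5]=0xE3 cont=1 payload=0x63=99: acc |= 99<<7 -> acc=12795 shift=14
  byte[6]=0xD2 cont=1 payload=0x52=82: acc |= 82<<14 -> acc=1356283 shift=21
  byte[7]=0x70 cont=0 payload=0x70=112: acc |= 112<<21 -> acc=236237307 shift=28 [end]
Varint 4: bytes[4:8] = FB E3 D2 70 -> value 236237307 (4 byte(s))
  byte[8]=0xA2 cont=1 payload=0x22=34: acc |= 34<<0 -> acc=34 shift=7
  byte[9]=0x3D cont=0 payload=0x3D=61: acc |= 61<<7 -> acc=7842 shift=14 [end]
Varint 5: bytes[8:10] = A2 3D -> value 7842 (2 byte(s))

Answer: 1 2 1 4 2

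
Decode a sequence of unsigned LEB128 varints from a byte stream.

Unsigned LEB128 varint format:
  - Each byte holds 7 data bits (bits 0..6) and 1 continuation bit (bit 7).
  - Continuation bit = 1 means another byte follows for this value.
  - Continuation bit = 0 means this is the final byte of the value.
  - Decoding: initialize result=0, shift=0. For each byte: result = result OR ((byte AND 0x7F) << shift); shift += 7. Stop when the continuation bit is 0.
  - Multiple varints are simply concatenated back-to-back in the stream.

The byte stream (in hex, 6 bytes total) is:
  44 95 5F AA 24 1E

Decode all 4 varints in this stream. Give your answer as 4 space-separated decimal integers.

  byte[0]=0x44 cont=0 payload=0x44=68: acc |= 68<<0 -> acc=68 shift=7 [end]
Varint 1: bytes[0:1] = 44 -> value 68 (1 byte(s))
  byte[1]=0x95 cont=1 payload=0x15=21: acc |= 21<<0 -> acc=21 shift=7
  byte[2]=0x5F cont=0 payload=0x5F=95: acc |= 95<<7 -> acc=12181 shift=14 [end]
Varint 2: bytes[1:3] = 95 5F -> value 12181 (2 byte(s))
  byte[3]=0xAA cont=1 payload=0x2A=42: acc |= 42<<0 -> acc=42 shift=7
  byte[4]=0x24 cont=0 payload=0x24=36: acc |= 36<<7 -> acc=4650 shift=14 [end]
Varint 3: bytes[3:5] = AA 24 -> value 4650 (2 byte(s))
  byte[5]=0x1E cont=0 payload=0x1E=30: acc |= 30<<0 -> acc=30 shift=7 [end]
Varint 4: bytes[5:6] = 1E -> value 30 (1 byte(s))

Answer: 68 12181 4650 30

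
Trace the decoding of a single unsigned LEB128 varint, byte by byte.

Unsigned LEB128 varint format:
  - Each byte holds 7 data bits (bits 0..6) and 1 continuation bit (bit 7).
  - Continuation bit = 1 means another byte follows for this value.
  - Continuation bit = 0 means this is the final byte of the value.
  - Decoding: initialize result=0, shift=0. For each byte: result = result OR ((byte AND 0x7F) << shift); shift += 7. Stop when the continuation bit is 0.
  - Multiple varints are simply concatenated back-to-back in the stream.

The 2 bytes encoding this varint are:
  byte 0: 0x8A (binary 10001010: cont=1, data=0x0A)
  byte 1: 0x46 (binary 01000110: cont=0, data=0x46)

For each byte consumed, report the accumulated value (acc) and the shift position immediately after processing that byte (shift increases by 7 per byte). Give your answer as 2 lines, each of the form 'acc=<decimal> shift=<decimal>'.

Answer: acc=10 shift=7
acc=8970 shift=14

Derivation:
byte 0=0x8A: payload=0x0A=10, contrib = 10<<0 = 10; acc -> 10, shift -> 7
byte 1=0x46: payload=0x46=70, contrib = 70<<7 = 8960; acc -> 8970, shift -> 14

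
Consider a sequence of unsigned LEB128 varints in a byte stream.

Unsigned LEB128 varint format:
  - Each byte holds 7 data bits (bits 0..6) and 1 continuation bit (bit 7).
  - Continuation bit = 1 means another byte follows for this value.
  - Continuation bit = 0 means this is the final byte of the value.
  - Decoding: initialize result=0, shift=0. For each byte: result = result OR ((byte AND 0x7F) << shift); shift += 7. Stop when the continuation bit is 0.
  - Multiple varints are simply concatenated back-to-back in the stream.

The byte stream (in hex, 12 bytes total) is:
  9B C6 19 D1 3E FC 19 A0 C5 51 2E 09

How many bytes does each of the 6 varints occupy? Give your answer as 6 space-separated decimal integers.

  byte[0]=0x9B cont=1 payload=0x1B=27: acc |= 27<<0 -> acc=27 shift=7
  byte[1]=0xC6 cont=1 payload=0x46=70: acc |= 70<<7 -> acc=8987 shift=14
  byte[2]=0x19 cont=0 payload=0x19=25: acc |= 25<<14 -> acc=418587 shift=21 [end]
Varint 1: bytes[0:3] = 9B C6 19 -> value 418587 (3 byte(s))
  byte[3]=0xD1 cont=1 payload=0x51=81: acc |= 81<<0 -> acc=81 shift=7
  byte[4]=0x3E cont=0 payload=0x3E=62: acc |= 62<<7 -> acc=8017 shift=14 [end]
Varint 2: bytes[3:5] = D1 3E -> value 8017 (2 byte(s))
  byte[5]=0xFC cont=1 payload=0x7C=124: acc |= 124<<0 -> acc=124 shift=7
  byte[6]=0x19 cont=0 payload=0x19=25: acc |= 25<<7 -> acc=3324 shift=14 [end]
Varint 3: bytes[5:7] = FC 19 -> value 3324 (2 byte(s))
  byte[7]=0xA0 cont=1 payload=0x20=32: acc |= 32<<0 -> acc=32 shift=7
  byte[8]=0xC5 cont=1 payload=0x45=69: acc |= 69<<7 -> acc=8864 shift=14
  byte[9]=0x51 cont=0 payload=0x51=81: acc |= 81<<14 -> acc=1335968 shift=21 [end]
Varint 4: bytes[7:10] = A0 C5 51 -> value 1335968 (3 byte(s))
  byte[10]=0x2E cont=0 payload=0x2E=46: acc |= 46<<0 -> acc=46 shift=7 [end]
Varint 5: bytes[10:11] = 2E -> value 46 (1 byte(s))
  byte[11]=0x09 cont=0 payload=0x09=9: acc |= 9<<0 -> acc=9 shift=7 [end]
Varint 6: bytes[11:12] = 09 -> value 9 (1 byte(s))

Answer: 3 2 2 3 1 1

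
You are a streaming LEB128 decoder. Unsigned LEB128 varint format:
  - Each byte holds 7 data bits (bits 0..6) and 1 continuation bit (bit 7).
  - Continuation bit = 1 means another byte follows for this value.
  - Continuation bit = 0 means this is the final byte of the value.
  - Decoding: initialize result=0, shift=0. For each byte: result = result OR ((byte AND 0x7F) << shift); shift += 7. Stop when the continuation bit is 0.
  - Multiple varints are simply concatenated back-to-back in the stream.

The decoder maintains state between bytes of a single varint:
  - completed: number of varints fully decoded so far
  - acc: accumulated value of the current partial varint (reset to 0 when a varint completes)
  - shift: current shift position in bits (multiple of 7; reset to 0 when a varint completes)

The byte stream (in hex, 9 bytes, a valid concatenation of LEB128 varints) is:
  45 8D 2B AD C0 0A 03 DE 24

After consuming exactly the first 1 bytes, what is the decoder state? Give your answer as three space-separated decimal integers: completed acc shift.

Answer: 1 0 0

Derivation:
byte[0]=0x45 cont=0 payload=0x45: varint #1 complete (value=69); reset -> completed=1 acc=0 shift=0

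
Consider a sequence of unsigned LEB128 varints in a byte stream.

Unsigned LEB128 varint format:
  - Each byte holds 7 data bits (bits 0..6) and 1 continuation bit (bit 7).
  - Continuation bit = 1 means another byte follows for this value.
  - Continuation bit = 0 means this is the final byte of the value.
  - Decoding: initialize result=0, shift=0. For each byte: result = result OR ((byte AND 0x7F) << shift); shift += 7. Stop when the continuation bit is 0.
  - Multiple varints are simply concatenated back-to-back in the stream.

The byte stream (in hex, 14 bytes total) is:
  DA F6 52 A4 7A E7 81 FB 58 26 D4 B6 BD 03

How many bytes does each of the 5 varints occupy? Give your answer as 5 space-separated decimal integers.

Answer: 3 2 4 1 4

Derivation:
  byte[0]=0xDA cont=1 payload=0x5A=90: acc |= 90<<0 -> acc=90 shift=7
  byte[1]=0xF6 cont=1 payload=0x76=118: acc |= 118<<7 -> acc=15194 shift=14
  byte[2]=0x52 cont=0 payload=0x52=82: acc |= 82<<14 -> acc=1358682 shift=21 [end]
Varint 1: bytes[0:3] = DA F6 52 -> value 1358682 (3 byte(s))
  byte[3]=0xA4 cont=1 payload=0x24=36: acc |= 36<<0 -> acc=36 shift=7
  byte[4]=0x7A cont=0 payload=0x7A=122: acc |= 122<<7 -> acc=15652 shift=14 [end]
Varint 2: bytes[3:5] = A4 7A -> value 15652 (2 byte(s))
  byte[5]=0xE7 cont=1 payload=0x67=103: acc |= 103<<0 -> acc=103 shift=7
  byte[6]=0x81 cont=1 payload=0x01=1: acc |= 1<<7 -> acc=231 shift=14
  byte[7]=0xFB cont=1 payload=0x7B=123: acc |= 123<<14 -> acc=2015463 shift=21
  byte[8]=0x58 cont=0 payload=0x58=88: acc |= 88<<21 -> acc=186564839 shift=28 [end]
Varint 3: bytes[5:9] = E7 81 FB 58 -> value 186564839 (4 byte(s))
  byte[9]=0x26 cont=0 payload=0x26=38: acc |= 38<<0 -> acc=38 shift=7 [end]
Varint 4: bytes[9:10] = 26 -> value 38 (1 byte(s))
  byte[10]=0xD4 cont=1 payload=0x54=84: acc |= 84<<0 -> acc=84 shift=7
  byte[11]=0xB6 cont=1 payload=0x36=54: acc |= 54<<7 -> acc=6996 shift=14
  byte[12]=0xBD cont=1 payload=0x3D=61: acc |= 61<<14 -> acc=1006420 shift=21
  byte[13]=0x03 cont=0 payload=0x03=3: acc |= 3<<21 -> acc=7297876 shift=28 [end]
Varint 5: bytes[10:14] = D4 B6 BD 03 -> value 7297876 (4 byte(s))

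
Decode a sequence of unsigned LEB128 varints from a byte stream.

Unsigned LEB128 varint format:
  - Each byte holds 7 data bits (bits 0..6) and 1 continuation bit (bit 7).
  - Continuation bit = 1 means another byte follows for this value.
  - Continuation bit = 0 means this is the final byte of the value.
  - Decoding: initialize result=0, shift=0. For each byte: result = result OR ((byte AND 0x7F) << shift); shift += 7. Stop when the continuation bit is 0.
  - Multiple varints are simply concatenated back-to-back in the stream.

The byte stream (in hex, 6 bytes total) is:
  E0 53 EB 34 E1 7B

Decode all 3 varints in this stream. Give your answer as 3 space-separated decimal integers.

Answer: 10720 6763 15841

Derivation:
  byte[0]=0xE0 cont=1 payload=0x60=96: acc |= 96<<0 -> acc=96 shift=7
  byte[1]=0x53 cont=0 payload=0x53=83: acc |= 83<<7 -> acc=10720 shift=14 [end]
Varint 1: bytes[0:2] = E0 53 -> value 10720 (2 byte(s))
  byte[2]=0xEB cont=1 payload=0x6B=107: acc |= 107<<0 -> acc=107 shift=7
  byte[3]=0x34 cont=0 payload=0x34=52: acc |= 52<<7 -> acc=6763 shift=14 [end]
Varint 2: bytes[2:4] = EB 34 -> value 6763 (2 byte(s))
  byte[4]=0xE1 cont=1 payload=0x61=97: acc |= 97<<0 -> acc=97 shift=7
  byte[5]=0x7B cont=0 payload=0x7B=123: acc |= 123<<7 -> acc=15841 shift=14 [end]
Varint 3: bytes[4:6] = E1 7B -> value 15841 (2 byte(s))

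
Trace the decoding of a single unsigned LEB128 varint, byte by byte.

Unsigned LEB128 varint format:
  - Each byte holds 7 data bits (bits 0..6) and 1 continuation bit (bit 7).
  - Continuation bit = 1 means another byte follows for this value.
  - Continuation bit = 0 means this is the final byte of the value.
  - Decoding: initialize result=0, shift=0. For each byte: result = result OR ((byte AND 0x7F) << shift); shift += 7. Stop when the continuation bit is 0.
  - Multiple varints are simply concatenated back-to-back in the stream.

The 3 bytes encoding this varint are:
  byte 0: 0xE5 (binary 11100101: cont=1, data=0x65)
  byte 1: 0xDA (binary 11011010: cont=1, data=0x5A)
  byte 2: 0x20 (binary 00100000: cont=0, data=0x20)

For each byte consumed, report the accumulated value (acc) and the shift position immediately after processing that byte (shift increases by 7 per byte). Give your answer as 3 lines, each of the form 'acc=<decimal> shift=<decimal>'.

Answer: acc=101 shift=7
acc=11621 shift=14
acc=535909 shift=21

Derivation:
byte 0=0xE5: payload=0x65=101, contrib = 101<<0 = 101; acc -> 101, shift -> 7
byte 1=0xDA: payload=0x5A=90, contrib = 90<<7 = 11520; acc -> 11621, shift -> 14
byte 2=0x20: payload=0x20=32, contrib = 32<<14 = 524288; acc -> 535909, shift -> 21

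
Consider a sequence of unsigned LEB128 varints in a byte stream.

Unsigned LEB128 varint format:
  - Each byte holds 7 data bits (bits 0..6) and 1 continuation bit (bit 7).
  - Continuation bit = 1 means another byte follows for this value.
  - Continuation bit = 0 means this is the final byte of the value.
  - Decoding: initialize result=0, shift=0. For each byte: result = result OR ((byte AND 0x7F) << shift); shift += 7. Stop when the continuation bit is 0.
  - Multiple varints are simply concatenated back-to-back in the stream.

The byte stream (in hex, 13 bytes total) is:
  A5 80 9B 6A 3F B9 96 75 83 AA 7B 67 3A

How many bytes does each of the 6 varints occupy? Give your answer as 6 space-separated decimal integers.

Answer: 4 1 3 3 1 1

Derivation:
  byte[0]=0xA5 cont=1 payload=0x25=37: acc |= 37<<0 -> acc=37 shift=7
  byte[1]=0x80 cont=1 payload=0x00=0: acc |= 0<<7 -> acc=37 shift=14
  byte[2]=0x9B cont=1 payload=0x1B=27: acc |= 27<<14 -> acc=442405 shift=21
  byte[3]=0x6A cont=0 payload=0x6A=106: acc |= 106<<21 -> acc=222740517 shift=28 [end]
Varint 1: bytes[0:4] = A5 80 9B 6A -> value 222740517 (4 byte(s))
  byte[4]=0x3F cont=0 payload=0x3F=63: acc |= 63<<0 -> acc=63 shift=7 [end]
Varint 2: bytes[4:5] = 3F -> value 63 (1 byte(s))
  byte[5]=0xB9 cont=1 payload=0x39=57: acc |= 57<<0 -> acc=57 shift=7
  byte[6]=0x96 cont=1 payload=0x16=22: acc |= 22<<7 -> acc=2873 shift=14
  byte[7]=0x75 cont=0 payload=0x75=117: acc |= 117<<14 -> acc=1919801 shift=21 [end]
Varint 3: bytes[5:8] = B9 96 75 -> value 1919801 (3 byte(s))
  byte[8]=0x83 cont=1 payload=0x03=3: acc |= 3<<0 -> acc=3 shift=7
  byte[9]=0xAA cont=1 payload=0x2A=42: acc |= 42<<7 -> acc=5379 shift=14
  byte[10]=0x7B cont=0 payload=0x7B=123: acc |= 123<<14 -> acc=2020611 shift=21 [end]
Varint 4: bytes[8:11] = 83 AA 7B -> value 2020611 (3 byte(s))
  byte[11]=0x67 cont=0 payload=0x67=103: acc |= 103<<0 -> acc=103 shift=7 [end]
Varint 5: bytes[11:12] = 67 -> value 103 (1 byte(s))
  byte[12]=0x3A cont=0 payload=0x3A=58: acc |= 58<<0 -> acc=58 shift=7 [end]
Varint 6: bytes[12:13] = 3A -> value 58 (1 byte(s))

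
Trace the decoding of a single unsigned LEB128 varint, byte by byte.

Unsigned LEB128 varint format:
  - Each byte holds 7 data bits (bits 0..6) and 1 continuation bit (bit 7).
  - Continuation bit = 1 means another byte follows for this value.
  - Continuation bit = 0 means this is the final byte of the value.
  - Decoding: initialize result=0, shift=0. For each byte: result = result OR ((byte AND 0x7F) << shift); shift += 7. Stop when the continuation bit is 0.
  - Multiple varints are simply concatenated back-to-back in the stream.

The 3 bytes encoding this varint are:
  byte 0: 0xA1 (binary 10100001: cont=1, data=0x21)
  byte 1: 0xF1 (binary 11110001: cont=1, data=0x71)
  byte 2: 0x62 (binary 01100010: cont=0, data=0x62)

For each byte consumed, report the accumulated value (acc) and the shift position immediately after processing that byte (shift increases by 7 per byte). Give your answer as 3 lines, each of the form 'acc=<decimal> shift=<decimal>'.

Answer: acc=33 shift=7
acc=14497 shift=14
acc=1620129 shift=21

Derivation:
byte 0=0xA1: payload=0x21=33, contrib = 33<<0 = 33; acc -> 33, shift -> 7
byte 1=0xF1: payload=0x71=113, contrib = 113<<7 = 14464; acc -> 14497, shift -> 14
byte 2=0x62: payload=0x62=98, contrib = 98<<14 = 1605632; acc -> 1620129, shift -> 21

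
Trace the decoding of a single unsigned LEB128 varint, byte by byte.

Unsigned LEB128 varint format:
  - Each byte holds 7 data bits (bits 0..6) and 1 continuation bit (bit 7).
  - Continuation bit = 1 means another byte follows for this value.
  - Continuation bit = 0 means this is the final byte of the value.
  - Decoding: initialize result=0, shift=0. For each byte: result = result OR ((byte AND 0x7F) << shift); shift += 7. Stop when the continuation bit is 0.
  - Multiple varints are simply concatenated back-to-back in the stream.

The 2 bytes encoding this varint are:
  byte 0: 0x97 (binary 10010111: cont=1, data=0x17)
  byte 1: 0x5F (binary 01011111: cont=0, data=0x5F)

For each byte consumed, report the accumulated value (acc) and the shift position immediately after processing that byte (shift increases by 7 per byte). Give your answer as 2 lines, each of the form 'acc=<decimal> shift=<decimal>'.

Answer: acc=23 shift=7
acc=12183 shift=14

Derivation:
byte 0=0x97: payload=0x17=23, contrib = 23<<0 = 23; acc -> 23, shift -> 7
byte 1=0x5F: payload=0x5F=95, contrib = 95<<7 = 12160; acc -> 12183, shift -> 14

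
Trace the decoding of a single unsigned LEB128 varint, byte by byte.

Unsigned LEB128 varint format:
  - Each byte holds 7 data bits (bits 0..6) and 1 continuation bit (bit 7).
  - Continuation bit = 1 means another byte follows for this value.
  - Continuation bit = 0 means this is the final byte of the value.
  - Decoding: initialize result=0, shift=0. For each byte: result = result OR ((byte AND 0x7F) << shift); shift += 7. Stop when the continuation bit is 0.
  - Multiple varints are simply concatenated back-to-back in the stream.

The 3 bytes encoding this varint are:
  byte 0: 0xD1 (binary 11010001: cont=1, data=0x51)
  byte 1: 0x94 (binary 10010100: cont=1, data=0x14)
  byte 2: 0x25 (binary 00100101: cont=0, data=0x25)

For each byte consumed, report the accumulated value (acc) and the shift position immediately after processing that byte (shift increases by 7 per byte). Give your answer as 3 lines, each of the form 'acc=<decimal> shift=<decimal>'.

Answer: acc=81 shift=7
acc=2641 shift=14
acc=608849 shift=21

Derivation:
byte 0=0xD1: payload=0x51=81, contrib = 81<<0 = 81; acc -> 81, shift -> 7
byte 1=0x94: payload=0x14=20, contrib = 20<<7 = 2560; acc -> 2641, shift -> 14
byte 2=0x25: payload=0x25=37, contrib = 37<<14 = 606208; acc -> 608849, shift -> 21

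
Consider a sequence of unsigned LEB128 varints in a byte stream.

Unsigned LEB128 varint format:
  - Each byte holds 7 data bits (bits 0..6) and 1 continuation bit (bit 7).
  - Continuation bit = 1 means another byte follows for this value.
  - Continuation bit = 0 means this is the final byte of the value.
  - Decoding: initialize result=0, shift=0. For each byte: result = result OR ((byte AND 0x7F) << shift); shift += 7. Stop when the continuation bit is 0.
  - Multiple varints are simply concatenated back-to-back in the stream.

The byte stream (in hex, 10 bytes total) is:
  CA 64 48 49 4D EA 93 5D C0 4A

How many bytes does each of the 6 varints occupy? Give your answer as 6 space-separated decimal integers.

  byte[0]=0xCA cont=1 payload=0x4A=74: acc |= 74<<0 -> acc=74 shift=7
  byte[1]=0x64 cont=0 payload=0x64=100: acc |= 100<<7 -> acc=12874 shift=14 [end]
Varint 1: bytes[0:2] = CA 64 -> value 12874 (2 byte(s))
  byte[2]=0x48 cont=0 payload=0x48=72: acc |= 72<<0 -> acc=72 shift=7 [end]
Varint 2: bytes[2:3] = 48 -> value 72 (1 byte(s))
  byte[3]=0x49 cont=0 payload=0x49=73: acc |= 73<<0 -> acc=73 shift=7 [end]
Varint 3: bytes[3:4] = 49 -> value 73 (1 byte(s))
  byte[4]=0x4D cont=0 payload=0x4D=77: acc |= 77<<0 -> acc=77 shift=7 [end]
Varint 4: bytes[4:5] = 4D -> value 77 (1 byte(s))
  byte[5]=0xEA cont=1 payload=0x6A=106: acc |= 106<<0 -> acc=106 shift=7
  byte[6]=0x93 cont=1 payload=0x13=19: acc |= 19<<7 -> acc=2538 shift=14
  byte[7]=0x5D cont=0 payload=0x5D=93: acc |= 93<<14 -> acc=1526250 shift=21 [end]
Varint 5: bytes[5:8] = EA 93 5D -> value 1526250 (3 byte(s))
  byte[8]=0xC0 cont=1 payload=0x40=64: acc |= 64<<0 -> acc=64 shift=7
  byte[9]=0x4A cont=0 payload=0x4A=74: acc |= 74<<7 -> acc=9536 shift=14 [end]
Varint 6: bytes[8:10] = C0 4A -> value 9536 (2 byte(s))

Answer: 2 1 1 1 3 2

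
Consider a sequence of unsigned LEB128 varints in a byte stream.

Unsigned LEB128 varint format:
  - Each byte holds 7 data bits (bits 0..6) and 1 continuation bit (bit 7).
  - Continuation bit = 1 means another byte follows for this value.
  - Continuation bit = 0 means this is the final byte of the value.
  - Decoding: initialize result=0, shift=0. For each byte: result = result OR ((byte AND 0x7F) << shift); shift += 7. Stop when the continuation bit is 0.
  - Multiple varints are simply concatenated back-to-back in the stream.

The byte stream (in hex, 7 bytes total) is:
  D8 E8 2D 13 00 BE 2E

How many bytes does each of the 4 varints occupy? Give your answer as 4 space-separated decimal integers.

Answer: 3 1 1 2

Derivation:
  byte[0]=0xD8 cont=1 payload=0x58=88: acc |= 88<<0 -> acc=88 shift=7
  byte[1]=0xE8 cont=1 payload=0x68=104: acc |= 104<<7 -> acc=13400 shift=14
  byte[2]=0x2D cont=0 payload=0x2D=45: acc |= 45<<14 -> acc=750680 shift=21 [end]
Varint 1: bytes[0:3] = D8 E8 2D -> value 750680 (3 byte(s))
  byte[3]=0x13 cont=0 payload=0x13=19: acc |= 19<<0 -> acc=19 shift=7 [end]
Varint 2: bytes[3:4] = 13 -> value 19 (1 byte(s))
  byte[4]=0x00 cont=0 payload=0x00=0: acc |= 0<<0 -> acc=0 shift=7 [end]
Varint 3: bytes[4:5] = 00 -> value 0 (1 byte(s))
  byte[5]=0xBE cont=1 payload=0x3E=62: acc |= 62<<0 -> acc=62 shift=7
  byte[6]=0x2E cont=0 payload=0x2E=46: acc |= 46<<7 -> acc=5950 shift=14 [end]
Varint 4: bytes[5:7] = BE 2E -> value 5950 (2 byte(s))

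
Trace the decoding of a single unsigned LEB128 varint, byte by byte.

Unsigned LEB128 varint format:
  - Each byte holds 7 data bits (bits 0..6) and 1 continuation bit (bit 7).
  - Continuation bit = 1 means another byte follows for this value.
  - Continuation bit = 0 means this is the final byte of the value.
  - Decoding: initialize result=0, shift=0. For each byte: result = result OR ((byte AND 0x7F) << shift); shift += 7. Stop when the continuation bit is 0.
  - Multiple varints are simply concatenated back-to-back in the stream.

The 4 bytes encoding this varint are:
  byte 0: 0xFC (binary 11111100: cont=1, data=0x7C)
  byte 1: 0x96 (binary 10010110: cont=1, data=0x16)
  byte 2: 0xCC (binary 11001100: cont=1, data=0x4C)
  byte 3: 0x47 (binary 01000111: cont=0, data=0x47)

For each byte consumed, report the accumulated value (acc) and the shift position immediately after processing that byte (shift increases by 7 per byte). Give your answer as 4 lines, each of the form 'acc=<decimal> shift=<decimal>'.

Answer: acc=124 shift=7
acc=2940 shift=14
acc=1248124 shift=21
acc=150145916 shift=28

Derivation:
byte 0=0xFC: payload=0x7C=124, contrib = 124<<0 = 124; acc -> 124, shift -> 7
byte 1=0x96: payload=0x16=22, contrib = 22<<7 = 2816; acc -> 2940, shift -> 14
byte 2=0xCC: payload=0x4C=76, contrib = 76<<14 = 1245184; acc -> 1248124, shift -> 21
byte 3=0x47: payload=0x47=71, contrib = 71<<21 = 148897792; acc -> 150145916, shift -> 28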